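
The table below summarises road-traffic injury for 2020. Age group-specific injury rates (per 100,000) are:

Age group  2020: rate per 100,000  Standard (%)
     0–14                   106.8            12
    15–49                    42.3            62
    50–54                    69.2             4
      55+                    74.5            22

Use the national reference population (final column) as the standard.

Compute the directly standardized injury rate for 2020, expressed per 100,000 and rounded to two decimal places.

58.20

Standard weights: 0.12, 0.62, 0.04, 0.22.
Standardized rate: 0.1200×106.8 + 0.6200×42.3 + 0.0400×69.2 + 0.2200×74.5 = 58.2000 per 100,000.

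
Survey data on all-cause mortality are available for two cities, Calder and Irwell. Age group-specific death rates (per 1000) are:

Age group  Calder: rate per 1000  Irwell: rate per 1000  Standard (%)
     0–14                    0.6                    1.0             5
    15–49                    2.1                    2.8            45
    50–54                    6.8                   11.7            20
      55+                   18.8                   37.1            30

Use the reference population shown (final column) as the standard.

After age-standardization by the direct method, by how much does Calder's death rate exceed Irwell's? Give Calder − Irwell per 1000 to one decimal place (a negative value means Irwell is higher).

Standard weights: 0.05, 0.45, 0.20, 0.30.
Calder: 0.0500×0.6 + 0.4500×2.1 + 0.2000×6.8 + 0.3000×18.8 = 7.9750 per 1000.
Irwell: 0.0500×1.0 + 0.4500×2.8 + 0.2000×11.7 + 0.3000×37.1 = 14.7800 per 1000.
Difference = 7.9750 − 14.7800 = -6.8050.

-6.8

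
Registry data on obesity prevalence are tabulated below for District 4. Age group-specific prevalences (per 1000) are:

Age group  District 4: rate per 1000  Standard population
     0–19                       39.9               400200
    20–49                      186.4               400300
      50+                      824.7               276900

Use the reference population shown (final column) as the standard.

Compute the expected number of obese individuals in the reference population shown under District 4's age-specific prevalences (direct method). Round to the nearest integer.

318943

Expected obese individuals = Σ (standard pop × age-specific rate ÷ 1000)
= 400200×39.9/1000 + 400300×186.4/1000 + 276900×824.7/1000
= 15967.98 + 74615.92 + 228359.43 = 318943.33.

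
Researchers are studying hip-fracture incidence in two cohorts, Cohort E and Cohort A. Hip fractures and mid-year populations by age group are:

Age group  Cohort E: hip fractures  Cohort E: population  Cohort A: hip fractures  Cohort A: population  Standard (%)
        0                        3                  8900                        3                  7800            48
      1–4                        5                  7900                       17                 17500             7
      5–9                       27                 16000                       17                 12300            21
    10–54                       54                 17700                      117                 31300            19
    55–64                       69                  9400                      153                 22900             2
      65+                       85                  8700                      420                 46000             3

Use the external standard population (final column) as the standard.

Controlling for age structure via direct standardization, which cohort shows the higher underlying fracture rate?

Age-specific rates per 100000 for Cohort E: 33.71, 63.29, 168.75, 305.08, 734.04, 977.01.
For Cohort A: 38.46, 97.14, 138.21, 373.80, 668.12, 913.04.
Standard weights: 0.48, 0.07, 0.21, 0.19, 0.02, 0.03.
Cohort E: 0.4800×33.71 + 0.0700×63.29 + 0.2100×168.75 + 0.1900×305.08 + 0.0200×734.04 + 0.0300×977.01 = 158.0050 per 100000.
Cohort A: 0.4800×38.46 + 0.0700×97.14 + 0.2100×138.21 + 0.1900×373.80 + 0.0200×668.12 + 0.0300×913.04 = 166.0620 per 100000.

Cohort A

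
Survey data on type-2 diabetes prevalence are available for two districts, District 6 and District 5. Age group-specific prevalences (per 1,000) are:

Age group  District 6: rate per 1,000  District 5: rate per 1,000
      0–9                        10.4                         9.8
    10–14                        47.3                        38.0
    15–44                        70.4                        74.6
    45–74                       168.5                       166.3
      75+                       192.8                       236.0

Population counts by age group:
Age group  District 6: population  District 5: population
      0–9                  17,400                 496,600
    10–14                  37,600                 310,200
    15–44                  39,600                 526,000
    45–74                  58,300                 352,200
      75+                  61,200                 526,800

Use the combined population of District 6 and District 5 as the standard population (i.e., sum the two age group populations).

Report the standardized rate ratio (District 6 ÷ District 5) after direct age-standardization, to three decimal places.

Combined standard total = 2,425,900; weights = 0.2119, 0.1434, 0.2332, 0.1692, 0.2424.
District 6: 0.2119×10.4 + 0.1434×47.3 + 0.2332×70.4 + 0.1692×168.5 + 0.2424×192.8 = 100.6432 per 1,000.
District 5: 0.2119×9.8 + 0.1434×38.0 + 0.2332×74.6 + 0.1692×166.3 + 0.2424×236.0 = 110.2607 per 1,000.
Ratio = 100.6432 ÷ 110.2607 = 0.91277.

0.913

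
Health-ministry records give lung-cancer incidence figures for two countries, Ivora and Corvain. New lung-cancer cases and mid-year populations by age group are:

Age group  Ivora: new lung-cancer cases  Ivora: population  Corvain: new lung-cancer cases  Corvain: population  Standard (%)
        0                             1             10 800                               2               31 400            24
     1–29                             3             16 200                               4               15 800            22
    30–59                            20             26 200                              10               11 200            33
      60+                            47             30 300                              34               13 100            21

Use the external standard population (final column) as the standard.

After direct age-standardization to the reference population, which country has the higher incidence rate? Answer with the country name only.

Corvain

Age-specific rates per 100 000 for Ivora: 9.26, 18.52, 76.34, 155.12.
For Corvain: 6.37, 25.32, 89.29, 259.54.
Standard weights: 0.24, 0.22, 0.33, 0.21.
Ivora: 0.2400×9.26 + 0.2200×18.52 + 0.3300×76.34 + 0.2100×155.12 = 64.0614 per 100 000.
Corvain: 0.2400×6.37 + 0.2200×25.32 + 0.3300×89.29 + 0.2100×259.54 = 91.0664 per 100 000.
The crude rates (85.03 vs 69.93) would put Ivora higher, but that reflects its age composition; once standardized to a common age structure, Corvain has the higher underlying rate.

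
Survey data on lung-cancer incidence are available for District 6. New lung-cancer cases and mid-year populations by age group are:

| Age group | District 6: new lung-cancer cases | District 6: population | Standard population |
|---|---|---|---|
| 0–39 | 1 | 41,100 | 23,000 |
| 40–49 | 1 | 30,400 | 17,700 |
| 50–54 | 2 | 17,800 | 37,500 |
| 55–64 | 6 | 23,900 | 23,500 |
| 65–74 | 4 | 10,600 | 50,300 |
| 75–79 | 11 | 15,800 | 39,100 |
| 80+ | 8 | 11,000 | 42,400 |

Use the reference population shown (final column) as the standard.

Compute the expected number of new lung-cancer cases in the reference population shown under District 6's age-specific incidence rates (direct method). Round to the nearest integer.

Age-specific rates per 100,000 for District 6: 2.43, 3.29, 11.24, 25.10, 37.74, 69.62, 72.73.
Expected new lung-cancer cases = Σ (standard pop × age-specific rate ÷ 100,000)
= 23,000×2.43/100,000 + 17,700×3.29/100,000 + 37,500×11.24/100,000 + 23,500×25.10/100,000 + 50,300×37.74/100,000 + 39,100×69.62/100,000 + 42,400×72.73/100,000
= 0.56 + 0.58 + 4.21 + 5.90 + 18.98 + 27.22 + 30.84 = 88.29.

88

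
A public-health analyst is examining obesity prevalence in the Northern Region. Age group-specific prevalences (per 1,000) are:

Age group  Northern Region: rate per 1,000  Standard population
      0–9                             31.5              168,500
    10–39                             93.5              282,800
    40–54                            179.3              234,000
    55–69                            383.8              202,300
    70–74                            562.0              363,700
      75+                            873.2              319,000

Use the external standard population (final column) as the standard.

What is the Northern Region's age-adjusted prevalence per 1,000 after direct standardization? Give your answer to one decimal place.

Standard total = 1,570,300; weights = 0.1073, 0.1801, 0.1490, 0.1288, 0.2316, 0.2031.
Standardized rate: 0.1073×31.5 + 0.1801×93.5 + 0.1490×179.3 + 0.1288×383.8 + 0.2316×562.0 + 0.2031×873.2 = 403.9347 per 1,000.

403.9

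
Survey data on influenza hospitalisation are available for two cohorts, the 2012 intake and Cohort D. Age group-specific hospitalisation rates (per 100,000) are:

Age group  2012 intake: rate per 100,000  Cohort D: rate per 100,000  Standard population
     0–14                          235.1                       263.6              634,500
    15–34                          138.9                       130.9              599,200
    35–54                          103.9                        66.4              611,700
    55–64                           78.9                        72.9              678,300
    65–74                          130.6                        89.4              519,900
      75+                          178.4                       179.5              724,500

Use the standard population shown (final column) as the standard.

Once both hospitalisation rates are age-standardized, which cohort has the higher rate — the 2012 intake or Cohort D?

Standard total = 3,768,100; weights = 0.1684, 0.1590, 0.1623, 0.1800, 0.1380, 0.1923.
The 2012 intake: 0.1684×235.1 + 0.1590×138.9 + 0.1623×103.9 + 0.1800×78.9 + 0.1380×130.6 + 0.1923×178.4 = 145.0660 per 100,000.
Cohort D: 0.1684×263.6 + 0.1590×130.9 + 0.1623×66.4 + 0.1800×72.9 + 0.1380×89.4 + 0.1923×179.5 = 135.9521 per 100,000.

2012 intake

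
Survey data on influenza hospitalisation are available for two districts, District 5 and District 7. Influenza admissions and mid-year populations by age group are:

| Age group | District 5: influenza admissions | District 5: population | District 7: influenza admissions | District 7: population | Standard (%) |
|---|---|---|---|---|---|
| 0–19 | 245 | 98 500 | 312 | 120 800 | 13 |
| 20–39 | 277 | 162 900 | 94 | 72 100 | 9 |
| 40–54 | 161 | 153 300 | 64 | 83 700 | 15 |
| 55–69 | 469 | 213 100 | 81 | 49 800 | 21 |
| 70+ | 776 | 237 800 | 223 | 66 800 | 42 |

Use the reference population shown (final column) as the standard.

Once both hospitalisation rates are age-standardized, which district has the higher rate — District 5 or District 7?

District 5

Age-specific rates per 100 000 for District 5: 248.73, 170.04, 105.02, 220.08, 326.32.
For District 7: 258.28, 130.37, 76.46, 162.65, 333.83.
Standard weights: 0.13, 0.09, 0.15, 0.21, 0.42.
District 5: 0.1300×248.73 + 0.0900×170.04 + 0.1500×105.02 + 0.2100×220.08 + 0.4200×326.32 = 246.6664 per 100 000.
District 7: 0.1300×258.28 + 0.0900×130.37 + 0.1500×76.46 + 0.2100×162.65 + 0.4200×333.83 = 231.1456 per 100 000.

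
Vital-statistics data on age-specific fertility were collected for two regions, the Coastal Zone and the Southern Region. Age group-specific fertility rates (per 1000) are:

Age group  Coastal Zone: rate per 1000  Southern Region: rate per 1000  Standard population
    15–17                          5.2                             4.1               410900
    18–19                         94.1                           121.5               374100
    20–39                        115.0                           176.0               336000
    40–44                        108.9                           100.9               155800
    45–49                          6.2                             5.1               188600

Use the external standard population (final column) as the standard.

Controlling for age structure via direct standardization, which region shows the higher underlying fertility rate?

Standard total = 1465400; weights = 0.2804, 0.2553, 0.2293, 0.1063, 0.1287.
The Coastal Zone: 0.2804×5.2 + 0.2553×94.1 + 0.2293×115.0 + 0.1063×108.9 + 0.1287×6.2 = 64.2251 per 1000.
The Southern Region: 0.2804×4.1 + 0.2553×121.5 + 0.2293×176.0 + 0.1063×100.9 + 0.1287×5.1 = 83.9060 per 1000.

Southern Region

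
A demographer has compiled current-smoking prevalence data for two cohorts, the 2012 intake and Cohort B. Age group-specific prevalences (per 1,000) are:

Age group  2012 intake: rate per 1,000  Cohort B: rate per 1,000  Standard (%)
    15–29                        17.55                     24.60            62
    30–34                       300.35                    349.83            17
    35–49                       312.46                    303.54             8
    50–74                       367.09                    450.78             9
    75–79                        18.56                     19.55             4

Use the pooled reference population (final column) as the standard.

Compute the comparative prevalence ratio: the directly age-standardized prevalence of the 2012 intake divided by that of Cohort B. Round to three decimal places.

Standard weights: 0.62, 0.17, 0.08, 0.09, 0.04.
The 2012 intake: 0.6200×17.55 + 0.1700×300.35 + 0.0800×312.46 + 0.0900×367.09 + 0.0400×18.56 = 120.7178 per 1,000.
Cohort B: 0.6200×24.60 + 0.1700×349.83 + 0.0800×303.54 + 0.0900×450.78 + 0.0400×19.55 = 140.3585 per 1,000.
Ratio = 120.7178 ÷ 140.3585 = 0.86007.

0.860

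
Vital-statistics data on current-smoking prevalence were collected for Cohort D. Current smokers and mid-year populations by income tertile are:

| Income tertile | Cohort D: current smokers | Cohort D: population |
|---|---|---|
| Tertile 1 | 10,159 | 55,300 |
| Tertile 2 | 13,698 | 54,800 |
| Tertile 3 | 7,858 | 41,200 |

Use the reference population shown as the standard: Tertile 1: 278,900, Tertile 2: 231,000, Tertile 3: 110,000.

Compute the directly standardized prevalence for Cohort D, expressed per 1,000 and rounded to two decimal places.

Income-specific rates per 1,000 for Cohort D: 183.707, 249.964, 190.728.
Standard total = 619,900; weights = 0.4499, 0.3726, 0.1774.
Standardized rate: 0.4499×183.707 + 0.3726×249.964 + 0.1774×190.728 = 209.6428 per 1,000.

209.64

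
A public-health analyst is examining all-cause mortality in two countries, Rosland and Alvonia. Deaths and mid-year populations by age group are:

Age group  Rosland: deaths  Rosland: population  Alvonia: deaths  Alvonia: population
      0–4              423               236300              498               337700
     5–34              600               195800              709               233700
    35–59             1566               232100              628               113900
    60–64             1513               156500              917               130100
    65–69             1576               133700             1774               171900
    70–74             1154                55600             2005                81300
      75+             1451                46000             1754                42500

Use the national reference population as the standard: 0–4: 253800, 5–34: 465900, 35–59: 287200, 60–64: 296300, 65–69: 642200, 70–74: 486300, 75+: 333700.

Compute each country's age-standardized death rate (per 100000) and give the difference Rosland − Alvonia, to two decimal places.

-107.70

Age-specific rates per 100000 for Rosland: 179.01, 306.44, 674.71, 966.77, 1178.76, 2075.54, 3154.35.
For Alvonia: 147.47, 303.38, 551.36, 704.84, 1032.00, 2466.17, 4127.06.
Standard total = 2765400; weights = 0.0918, 0.1685, 0.1039, 0.1071, 0.2322, 0.1759, 0.1207.
Rosland: 0.0918×179.01 + 0.1685×306.44 + 0.1039×674.71 + 0.1071×966.77 + 0.2322×1178.76 + 0.1759×2075.54 + 0.1207×3154.35 = 1261.0731 per 100000.
Alvonia: 0.0918×147.47 + 0.1685×303.38 + 0.1039×551.36 + 0.1071×704.84 + 0.2322×1032.00 + 0.1759×2466.17 + 0.1207×4127.06 = 1368.7769 per 100000.
Difference = 1261.0731 − 1368.7769 = -107.7038.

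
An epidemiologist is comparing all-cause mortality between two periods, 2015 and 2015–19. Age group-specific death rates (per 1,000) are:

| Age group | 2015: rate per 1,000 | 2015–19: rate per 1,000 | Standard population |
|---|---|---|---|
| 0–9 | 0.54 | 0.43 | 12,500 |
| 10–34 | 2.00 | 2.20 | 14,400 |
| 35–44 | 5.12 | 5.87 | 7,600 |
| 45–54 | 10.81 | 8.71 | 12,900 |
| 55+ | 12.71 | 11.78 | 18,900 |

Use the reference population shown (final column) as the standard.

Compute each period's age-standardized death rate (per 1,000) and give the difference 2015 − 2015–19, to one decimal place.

0.6

Standard total = 66,300; weights = 0.1885, 0.2172, 0.1146, 0.1946, 0.2851.
2015: 0.1885×0.54 + 0.2172×2.00 + 0.1146×5.12 + 0.1946×10.81 + 0.2851×12.71 = 6.8496 per 1,000.
2015–19: 0.1885×0.43 + 0.2172×2.20 + 0.1146×5.87 + 0.1946×8.71 + 0.2851×11.78 = 6.2846 per 1,000.
Difference = 6.8496 − 6.2846 = 0.5650.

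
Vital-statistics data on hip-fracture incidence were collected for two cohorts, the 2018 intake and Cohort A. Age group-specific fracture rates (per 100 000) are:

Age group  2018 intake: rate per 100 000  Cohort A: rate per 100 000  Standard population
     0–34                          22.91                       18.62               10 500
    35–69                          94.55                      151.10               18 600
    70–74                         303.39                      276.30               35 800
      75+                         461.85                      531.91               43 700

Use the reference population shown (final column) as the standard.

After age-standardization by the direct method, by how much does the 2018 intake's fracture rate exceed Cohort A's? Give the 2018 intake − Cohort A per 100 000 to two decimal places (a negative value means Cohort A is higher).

-28.53

Standard total = 108 600; weights = 0.0967, 0.1713, 0.3297, 0.4024.
The 2018 intake: 0.0967×22.91 + 0.1713×94.55 + 0.3297×303.39 + 0.4024×461.85 = 304.2670 per 100 000.
Cohort A: 0.0967×18.62 + 0.1713×151.10 + 0.3297×276.30 + 0.4024×531.91 = 332.7991 per 100 000.
Difference = 304.2670 − 332.7991 = -28.5321.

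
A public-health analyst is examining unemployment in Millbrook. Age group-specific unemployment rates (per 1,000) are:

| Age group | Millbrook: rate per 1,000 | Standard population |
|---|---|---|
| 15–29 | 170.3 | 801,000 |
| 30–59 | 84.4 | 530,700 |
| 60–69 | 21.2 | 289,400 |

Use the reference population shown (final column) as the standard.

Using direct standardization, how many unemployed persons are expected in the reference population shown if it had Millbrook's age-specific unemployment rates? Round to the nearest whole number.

Expected unemployed persons = Σ (standard pop × age-specific rate ÷ 1,000)
= 801,000×170.3/1,000 + 530,700×84.4/1,000 + 289,400×21.2/1,000
= 136410.30 + 44791.08 + 6135.28 = 187336.66.

187337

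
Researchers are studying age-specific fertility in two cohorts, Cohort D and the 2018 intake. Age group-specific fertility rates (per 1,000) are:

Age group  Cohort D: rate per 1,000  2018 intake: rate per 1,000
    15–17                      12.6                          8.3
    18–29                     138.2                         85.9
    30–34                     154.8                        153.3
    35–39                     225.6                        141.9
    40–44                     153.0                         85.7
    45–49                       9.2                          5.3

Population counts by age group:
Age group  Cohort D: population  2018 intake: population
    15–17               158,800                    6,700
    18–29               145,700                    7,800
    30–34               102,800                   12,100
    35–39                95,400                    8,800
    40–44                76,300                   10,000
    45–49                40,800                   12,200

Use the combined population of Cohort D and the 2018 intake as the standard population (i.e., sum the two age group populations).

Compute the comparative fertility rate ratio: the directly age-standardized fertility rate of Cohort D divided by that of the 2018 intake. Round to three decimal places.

Combined standard total = 677,400; weights = 0.2443, 0.2266, 0.1696, 0.1538, 0.1274, 0.0782.
Cohort D: 0.2443×12.6 + 0.2266×138.2 + 0.1696×154.8 + 0.1538×225.6 + 0.1274×153.0 + 0.0782×9.2 = 115.5662 per 1,000.
The 2018 intake: 0.2443×8.3 + 0.2266×85.9 + 0.1696×153.3 + 0.1538×141.9 + 0.1274×85.7 + 0.0782×5.3 = 80.6558 per 1,000.
Ratio = 115.5662 ÷ 80.6558 = 1.43283.

1.433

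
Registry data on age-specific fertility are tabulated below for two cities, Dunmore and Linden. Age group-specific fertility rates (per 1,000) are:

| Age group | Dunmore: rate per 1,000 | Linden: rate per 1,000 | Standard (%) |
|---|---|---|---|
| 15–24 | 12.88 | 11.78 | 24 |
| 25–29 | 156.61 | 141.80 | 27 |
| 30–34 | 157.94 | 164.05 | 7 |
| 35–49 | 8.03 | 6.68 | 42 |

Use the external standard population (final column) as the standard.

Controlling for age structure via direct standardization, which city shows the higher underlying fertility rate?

Dunmore

Standard weights: 0.24, 0.27, 0.07, 0.42.
Dunmore: 0.2400×12.88 + 0.2700×156.61 + 0.0700×157.94 + 0.4200×8.03 = 59.8043 per 1,000.
Linden: 0.2400×11.78 + 0.2700×141.80 + 0.0700×164.05 + 0.4200×6.68 = 55.4023 per 1,000.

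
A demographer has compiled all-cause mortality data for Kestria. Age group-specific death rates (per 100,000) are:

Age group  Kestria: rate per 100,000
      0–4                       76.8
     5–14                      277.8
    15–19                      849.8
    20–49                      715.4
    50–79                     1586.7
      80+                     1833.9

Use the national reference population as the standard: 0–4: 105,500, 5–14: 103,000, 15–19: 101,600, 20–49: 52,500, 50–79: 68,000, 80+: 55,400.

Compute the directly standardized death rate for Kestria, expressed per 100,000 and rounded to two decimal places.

Standard total = 486,000; weights = 0.2171, 0.2119, 0.2091, 0.1080, 0.1399, 0.1140.
Standardized rate: 0.2171×76.8 + 0.2119×277.8 + 0.2091×849.8 + 0.1080×715.4 + 0.1399×1586.7 + 0.1140×1833.9 = 761.5384 per 100,000.

761.54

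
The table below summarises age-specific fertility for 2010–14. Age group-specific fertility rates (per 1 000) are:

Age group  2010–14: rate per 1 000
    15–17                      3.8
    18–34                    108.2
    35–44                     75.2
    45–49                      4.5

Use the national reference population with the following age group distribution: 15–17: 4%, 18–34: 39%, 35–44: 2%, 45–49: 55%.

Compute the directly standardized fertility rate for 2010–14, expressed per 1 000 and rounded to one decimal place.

Standard weights: 0.04, 0.39, 0.02, 0.55.
Standardized rate: 0.0400×3.8 + 0.3900×108.2 + 0.0200×75.2 + 0.5500×4.5 = 46.3290 per 1 000.

46.3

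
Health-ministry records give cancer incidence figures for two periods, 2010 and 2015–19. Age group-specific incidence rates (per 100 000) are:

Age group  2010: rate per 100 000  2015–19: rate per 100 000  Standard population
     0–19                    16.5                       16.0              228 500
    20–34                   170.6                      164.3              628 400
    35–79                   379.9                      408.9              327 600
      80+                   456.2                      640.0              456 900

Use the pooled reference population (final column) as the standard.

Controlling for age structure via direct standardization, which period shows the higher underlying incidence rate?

Standard total = 1 641 400; weights = 0.1392, 0.3828, 0.1996, 0.2784.
2010: 0.1392×16.5 + 0.3828×170.6 + 0.1996×379.9 + 0.2784×456.2 = 270.4206 per 100 000.
2015–19: 0.1392×16.0 + 0.3828×164.3 + 0.1996×408.9 + 0.2784×640.0 = 324.8896 per 100 000.

2015–19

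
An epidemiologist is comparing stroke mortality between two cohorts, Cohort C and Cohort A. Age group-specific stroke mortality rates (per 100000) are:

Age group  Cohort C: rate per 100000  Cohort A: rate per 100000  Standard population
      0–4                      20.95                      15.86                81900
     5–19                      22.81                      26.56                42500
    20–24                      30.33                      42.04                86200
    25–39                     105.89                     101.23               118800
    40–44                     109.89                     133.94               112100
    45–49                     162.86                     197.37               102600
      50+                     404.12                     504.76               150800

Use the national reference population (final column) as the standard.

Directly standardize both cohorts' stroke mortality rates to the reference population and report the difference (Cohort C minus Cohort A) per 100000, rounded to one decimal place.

Standard total = 694900; weights = 0.1179, 0.0612, 0.1240, 0.1710, 0.1613, 0.1476, 0.2170.
Cohort C: 0.1179×20.95 + 0.0612×22.81 + 0.1240×30.33 + 0.1710×105.89 + 0.1613×109.89 + 0.1476×162.86 + 0.2170×404.12 = 155.2005 per 100000.
Cohort A: 0.1179×15.86 + 0.0612×26.56 + 0.1240×42.04 + 0.1710×101.23 + 0.1613×133.94 + 0.1476×197.37 + 0.2170×504.76 = 186.3007 per 100000.
Difference = 155.2005 − 186.3007 = -31.1002.

-31.1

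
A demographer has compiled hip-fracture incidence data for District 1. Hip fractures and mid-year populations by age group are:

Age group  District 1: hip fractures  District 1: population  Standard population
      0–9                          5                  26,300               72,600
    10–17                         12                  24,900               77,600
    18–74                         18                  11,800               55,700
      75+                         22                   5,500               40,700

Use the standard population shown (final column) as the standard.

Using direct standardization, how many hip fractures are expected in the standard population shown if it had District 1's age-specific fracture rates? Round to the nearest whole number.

Age-specific rates per 100,000 for District 1: 19.01, 48.19, 152.54, 400.00.
Expected hip fractures = Σ (standard pop × age-specific rate ÷ 100,000)
= 72,600×19.01/100,000 + 77,600×48.19/100,000 + 55,700×152.54/100,000 + 40,700×400.00/100,000
= 13.80 + 37.40 + 84.97 + 162.80 = 298.97.

299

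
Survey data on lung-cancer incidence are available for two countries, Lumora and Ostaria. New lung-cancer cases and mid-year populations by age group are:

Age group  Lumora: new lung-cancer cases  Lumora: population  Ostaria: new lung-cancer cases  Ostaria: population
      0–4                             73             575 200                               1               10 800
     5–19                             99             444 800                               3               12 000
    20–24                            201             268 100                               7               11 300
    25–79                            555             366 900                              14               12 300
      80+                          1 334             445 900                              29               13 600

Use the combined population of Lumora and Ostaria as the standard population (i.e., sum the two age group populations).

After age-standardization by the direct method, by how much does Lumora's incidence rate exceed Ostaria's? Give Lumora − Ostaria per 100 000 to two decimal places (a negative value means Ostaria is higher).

26.88

Age-specific rates per 100 000 for Lumora: 12.69, 22.26, 74.97, 151.27, 299.17.
For Ostaria: 9.26, 25.00, 61.95, 113.82, 213.24.
Combined standard total = 2 160 900; weights = 0.2712, 0.2114, 0.1293, 0.1755, 0.2126.
Lumora: 0.2712×12.69 + 0.2114×22.26 + 0.1293×74.97 + 0.1755×151.27 + 0.2126×299.17 = 108.0016 per 100 000.
Ostaria: 0.2712×9.26 + 0.2114×25.00 + 0.1293×61.95 + 0.1755×113.82 + 0.2126×213.24 = 81.1220 per 100 000.
Difference = 108.0016 − 81.1220 = 26.8796.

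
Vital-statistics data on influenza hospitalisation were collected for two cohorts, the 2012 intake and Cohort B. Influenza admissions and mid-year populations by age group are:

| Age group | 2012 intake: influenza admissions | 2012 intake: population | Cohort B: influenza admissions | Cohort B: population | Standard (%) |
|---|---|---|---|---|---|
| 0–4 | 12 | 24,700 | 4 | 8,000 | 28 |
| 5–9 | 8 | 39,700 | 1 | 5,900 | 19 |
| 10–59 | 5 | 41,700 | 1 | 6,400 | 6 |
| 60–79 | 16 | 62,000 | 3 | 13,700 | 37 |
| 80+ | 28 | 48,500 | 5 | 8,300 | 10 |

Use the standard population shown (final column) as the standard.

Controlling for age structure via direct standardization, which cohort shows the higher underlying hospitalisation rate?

2012 intake

Age-specific rates per 100,000 for the 2012 intake: 48.58, 20.15, 11.99, 25.81, 57.73.
For Cohort B: 50.00, 16.95, 15.62, 21.90, 60.24.
Standard weights: 0.28, 0.19, 0.06, 0.37, 0.10.
The 2012 intake: 0.2800×48.58 + 0.1900×20.15 + 0.0600×11.99 + 0.3700×25.81 + 0.1000×57.73 = 33.4730 per 100,000.
Cohort B: 0.2800×50.00 + 0.1900×16.95 + 0.0600×15.62 + 0.3700×21.90 + 0.1000×60.24 = 32.2841 per 100,000.
The crude rates (31.86 vs 33.10) would put Cohort B higher, but that reflects its age composition; once standardized to a common age structure, the 2012 intake has the higher underlying rate.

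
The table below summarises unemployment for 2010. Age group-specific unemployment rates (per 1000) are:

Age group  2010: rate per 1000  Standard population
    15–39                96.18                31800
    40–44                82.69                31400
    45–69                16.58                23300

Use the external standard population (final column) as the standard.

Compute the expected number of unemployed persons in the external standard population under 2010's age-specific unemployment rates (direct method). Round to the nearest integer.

6041

Expected unemployed persons = Σ (standard pop × age-specific rate ÷ 1000)
= 31800×96.18/1000 + 31400×82.69/1000 + 23300×16.58/1000
= 3058.52 + 2596.47 + 386.31 = 6041.30.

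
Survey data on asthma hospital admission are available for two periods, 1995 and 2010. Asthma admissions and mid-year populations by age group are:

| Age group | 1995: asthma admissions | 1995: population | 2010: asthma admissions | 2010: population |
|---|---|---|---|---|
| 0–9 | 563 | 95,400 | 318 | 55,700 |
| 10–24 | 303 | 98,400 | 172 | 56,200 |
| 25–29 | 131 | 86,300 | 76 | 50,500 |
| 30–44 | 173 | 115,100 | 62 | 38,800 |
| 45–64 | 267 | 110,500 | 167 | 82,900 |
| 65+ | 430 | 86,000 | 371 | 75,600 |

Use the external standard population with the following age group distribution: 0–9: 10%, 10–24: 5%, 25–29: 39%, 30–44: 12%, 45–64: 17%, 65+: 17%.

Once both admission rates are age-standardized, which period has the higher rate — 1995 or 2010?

1995

Age-specific rates per 10,000 for 1995: 59.01, 30.79, 15.18, 15.03, 24.16, 50.00.
For 2010: 57.09, 30.60, 15.05, 15.98, 20.14, 49.07.
Standard weights: 0.10, 0.05, 0.39, 0.12, 0.17, 0.17.
1995: 0.1000×59.01 + 0.0500×30.79 + 0.3900×15.18 + 0.1200×15.03 + 0.1700×24.16 + 0.1700×50.00 = 27.7725 per 10,000.
2010: 0.1000×57.09 + 0.0500×30.60 + 0.3900×15.05 + 0.1200×15.98 + 0.1700×20.14 + 0.1700×49.07 = 26.7934 per 10,000.
The crude rates (31.55 vs 32.42) would put 2010 higher, but that reflects its age composition; once standardized to a common age structure, 1995 has the higher underlying rate.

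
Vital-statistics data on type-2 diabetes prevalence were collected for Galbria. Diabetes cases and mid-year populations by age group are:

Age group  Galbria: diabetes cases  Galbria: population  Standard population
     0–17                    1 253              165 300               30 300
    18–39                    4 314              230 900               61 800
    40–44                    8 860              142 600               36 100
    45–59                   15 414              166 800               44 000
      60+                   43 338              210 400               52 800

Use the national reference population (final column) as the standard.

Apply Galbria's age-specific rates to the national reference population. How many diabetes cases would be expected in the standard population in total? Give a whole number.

18569

Age-specific rates per 1 000 for Galbria: 7.580, 18.683, 62.132, 92.410, 205.979.
Expected diabetes cases = Σ (standard pop × age-specific rate ÷ 1 000)
= 30 300×7.580/1 000 + 61 800×18.683/1 000 + 36 100×62.132/1 000 + 44 000×92.410/1 000 + 52 800×205.979/1 000
= 229.68 + 1154.63 + 2242.96 + 4066.04 + 10875.70 = 18569.01.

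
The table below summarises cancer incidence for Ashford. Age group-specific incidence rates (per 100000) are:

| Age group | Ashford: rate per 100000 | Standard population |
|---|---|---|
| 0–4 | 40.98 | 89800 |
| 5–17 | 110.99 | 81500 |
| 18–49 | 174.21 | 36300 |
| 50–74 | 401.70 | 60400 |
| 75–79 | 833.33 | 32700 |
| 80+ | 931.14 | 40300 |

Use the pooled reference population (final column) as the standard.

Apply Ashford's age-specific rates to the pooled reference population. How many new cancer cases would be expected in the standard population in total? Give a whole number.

Expected new cancer cases = Σ (standard pop × age-specific rate ÷ 100000)
= 89800×40.98/100000 + 81500×110.99/100000 + 36300×174.21/100000 + 60400×401.70/100000 + 32700×833.33/100000 + 40300×931.14/100000
= 36.80 + 90.46 + 63.24 + 242.63 + 272.50 + 375.25 = 1080.87.

1081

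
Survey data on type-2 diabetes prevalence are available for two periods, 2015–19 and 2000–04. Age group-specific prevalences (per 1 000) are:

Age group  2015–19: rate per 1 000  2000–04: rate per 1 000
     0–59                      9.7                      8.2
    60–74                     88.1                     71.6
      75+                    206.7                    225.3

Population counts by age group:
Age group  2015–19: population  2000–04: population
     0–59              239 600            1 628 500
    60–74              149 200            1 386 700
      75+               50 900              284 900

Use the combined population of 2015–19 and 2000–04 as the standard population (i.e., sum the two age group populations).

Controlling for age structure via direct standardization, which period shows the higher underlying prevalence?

2015–19

Combined standard total = 3 739 800; weights = 0.4995, 0.4107, 0.0898.
2015–19: 0.4995×9.7 + 0.4107×88.1 + 0.0898×206.7 = 59.5869 per 1 000.
2000–04: 0.4995×8.2 + 0.4107×71.6 + 0.0898×225.3 = 53.7314 per 1 000.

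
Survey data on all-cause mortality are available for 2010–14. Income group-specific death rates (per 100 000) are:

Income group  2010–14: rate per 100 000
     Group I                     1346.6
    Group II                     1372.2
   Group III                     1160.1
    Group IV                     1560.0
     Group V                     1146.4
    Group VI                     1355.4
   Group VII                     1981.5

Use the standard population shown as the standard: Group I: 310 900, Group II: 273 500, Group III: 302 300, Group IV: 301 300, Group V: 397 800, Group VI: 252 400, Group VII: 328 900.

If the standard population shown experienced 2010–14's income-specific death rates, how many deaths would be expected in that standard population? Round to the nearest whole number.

Expected deaths = Σ (standard pop × income-specific rate ÷ 100 000)
= 310 900×1346.6/100 000 + 273 500×1372.2/100 000 + 302 300×1160.1/100 000 + 301 300×1560.0/100 000 + 397 800×1146.4/100 000 + 252 400×1355.4/100 000 + 328 900×1981.5/100 000
= 4186.58 + 3752.97 + 3506.98 + 4700.28 + 4560.38 + 3421.03 + 6517.15 = 30645.37.

30645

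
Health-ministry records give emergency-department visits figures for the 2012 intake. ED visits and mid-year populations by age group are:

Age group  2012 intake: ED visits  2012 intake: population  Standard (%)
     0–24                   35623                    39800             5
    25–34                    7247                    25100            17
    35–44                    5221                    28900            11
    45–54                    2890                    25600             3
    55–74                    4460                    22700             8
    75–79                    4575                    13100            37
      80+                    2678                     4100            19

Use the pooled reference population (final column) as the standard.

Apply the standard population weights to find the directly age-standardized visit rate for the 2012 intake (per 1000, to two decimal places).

386.13

Age-specific rates per 1000 for the 2012 intake: 895.050, 288.725, 180.657, 112.891, 196.476, 349.237, 653.171.
Standard weights: 0.05, 0.17, 0.11, 0.03, 0.08, 0.37, 0.19.
Standardized rate: 0.0500×895.050 + 0.1700×288.725 + 0.1100×180.657 + 0.0300×112.891 + 0.0800×196.476 + 0.3700×349.237 + 0.1900×653.171 = 386.1329 per 1000.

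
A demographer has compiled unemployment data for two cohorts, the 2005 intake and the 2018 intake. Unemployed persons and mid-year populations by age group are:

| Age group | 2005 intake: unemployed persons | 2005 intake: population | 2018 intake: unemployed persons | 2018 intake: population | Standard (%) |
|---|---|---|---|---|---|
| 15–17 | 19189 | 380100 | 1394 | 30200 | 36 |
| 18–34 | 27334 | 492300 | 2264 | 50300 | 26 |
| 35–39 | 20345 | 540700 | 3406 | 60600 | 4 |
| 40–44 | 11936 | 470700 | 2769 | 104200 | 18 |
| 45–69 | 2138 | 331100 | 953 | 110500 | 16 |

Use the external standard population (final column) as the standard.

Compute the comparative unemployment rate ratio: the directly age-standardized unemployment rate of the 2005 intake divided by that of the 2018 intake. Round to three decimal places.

Age-specific rates per 1000 for the 2005 intake: 50.484, 55.523, 37.627, 25.358, 6.457.
For the 2018 intake: 46.159, 45.010, 56.205, 26.574, 8.624.
Standard weights: 0.36, 0.26, 0.04, 0.18, 0.16.
The 2005 intake: 0.3600×50.484 + 0.2600×55.523 + 0.0400×37.627 + 0.1800×25.358 + 0.1600×6.457 = 39.7129 per 1000.
The 2018 intake: 0.3600×46.159 + 0.2600×45.010 + 0.0400×56.205 + 0.1800×26.574 + 0.1600×8.624 = 36.7312 per 1000.
Ratio = 39.7129 ÷ 36.7312 = 1.08118.

1.081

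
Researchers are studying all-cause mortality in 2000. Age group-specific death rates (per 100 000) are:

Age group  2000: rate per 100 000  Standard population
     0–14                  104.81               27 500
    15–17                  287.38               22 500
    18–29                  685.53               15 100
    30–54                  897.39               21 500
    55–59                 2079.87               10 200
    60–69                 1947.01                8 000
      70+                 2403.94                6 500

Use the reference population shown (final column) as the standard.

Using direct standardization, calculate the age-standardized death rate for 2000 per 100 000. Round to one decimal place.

821.3

Standard total = 111 300; weights = 0.2471, 0.2022, 0.1357, 0.1932, 0.0916, 0.0719, 0.0584.
Standardized rate: 0.2471×104.81 + 0.2022×287.38 + 0.1357×685.53 + 0.1932×897.39 + 0.0916×2079.87 + 0.0719×1947.01 + 0.0584×2403.94 = 821.2945 per 100 000.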